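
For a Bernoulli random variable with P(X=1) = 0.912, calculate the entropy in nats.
0.2979 nats

The binary entropy function is:
H(p) = -p log(p) - (1-p) log(1-p)

H(0.912) = -0.912 × log_e(0.912) - 0.088 × log_e(0.088)
H(0.912) = 0.2979 nats

Note: Binary entropy is maximized at p=0.5 (H=1 bit) and minimized at p=0 or p=1 (H=0).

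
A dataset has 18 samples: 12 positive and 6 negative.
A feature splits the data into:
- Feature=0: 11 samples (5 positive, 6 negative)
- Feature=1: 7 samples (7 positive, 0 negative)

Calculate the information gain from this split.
0.3108 bits

Information Gain = H(Y) - H(Y|Feature)

Before split:
P(positive) = 12/18 = 0.6667
H(Y) = 0.9183 bits

After split:
Feature=0: H = 0.9940 bits (weight = 11/18)
Feature=1: H = 0.0000 bits (weight = 7/18)
H(Y|Feature) = (11/18)×0.9940 + (7/18)×0.0000 = 0.6075 bits

Information Gain = 0.9183 - 0.6075 = 0.3108 bits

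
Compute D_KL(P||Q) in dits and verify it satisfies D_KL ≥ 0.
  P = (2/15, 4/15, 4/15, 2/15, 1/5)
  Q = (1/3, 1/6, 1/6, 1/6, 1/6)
0.0587 dits

KL divergence satisfies the Gibbs inequality: D_KL(P||Q) ≥ 0 for all distributions P, Q.

D_KL(P||Q) = Σ p(x) log(p(x)/q(x))
Term by term:
  x=0: 2/15 × log_10[(2/15)/(1/3)] = -0.0531
  x=1: 4/15 × log_10[(4/15)/(1/6)] = 0.0544
  x=2: 4/15 × log_10[(4/15)/(1/6)] = 0.0544
  x=3: 2/15 × log_10[(2/15)/(1/6)] = -0.0129
  x=4: 1/5 × log_10[(1/5)/(1/6)] = 0.0158
D_KL(P||Q) = 0.0587 dits

D_KL(P||Q) = 0.0587 ≥ 0 ✓

This non-negativity is a fundamental property: relative entropy cannot be negative because it measures how different Q is from P.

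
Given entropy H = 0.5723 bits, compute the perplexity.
1.4869

Perplexity is 2^H (or exp(H) for natural log).

H = 0.5723 bits
Perplexity = 2^0.5723 = 1.4869

Interpretation: The model's uncertainty is equivalent to choosing uniformly among 1.5 options.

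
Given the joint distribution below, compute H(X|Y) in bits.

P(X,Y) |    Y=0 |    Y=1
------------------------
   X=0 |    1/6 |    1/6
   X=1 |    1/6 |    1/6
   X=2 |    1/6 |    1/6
1.5850 bits

Using the chain rule: H(X|Y) = H(X,Y) - H(Y)

First, compute H(X,Y) = 2.5850 bits

Marginal P(Y) = (1/2, 1/2)
H(Y) = 1.0000 bits

H(X|Y) = H(X,Y) - H(Y) = 2.5850 - 1.0000 = 1.5850 bits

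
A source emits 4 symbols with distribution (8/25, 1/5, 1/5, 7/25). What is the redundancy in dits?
0.0093 dits

Redundancy measures how far a source is from maximum entropy:
R = H_max - H(X)

Maximum entropy for 4 symbols: H_max = log_10(4) = 0.6021 dits
Actual entropy: H(X) = 0.5927 dits
Redundancy: R = 0.6021 - 0.5927 = 0.0093 dits

This redundancy represents potential for compression: the source could be compressed by 0.0093 dits per symbol.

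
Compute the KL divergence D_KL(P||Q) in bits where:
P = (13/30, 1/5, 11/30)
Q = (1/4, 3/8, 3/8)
0.1506 bits

KL divergence: D_KL(P||Q) = Σ p(x) log(p(x)/q(x))

Computing term by term:
  x=0: 13/30 × log_2[(13/30)/(1/4)] = 13/30 × 0.7935 = 0.3439
  x=1: 1/5 × log_2[(1/5)/(3/8)] = 1/5 × -0.9069 = -0.1814
  x=2: 11/30 × log_2[(11/30)/(3/8)] = 11/30 × -0.0324 = -0.0119

D_KL(P||Q) = 0.1506 bits

Note: KL divergence is always non-negative and equals 0 iff P = Q.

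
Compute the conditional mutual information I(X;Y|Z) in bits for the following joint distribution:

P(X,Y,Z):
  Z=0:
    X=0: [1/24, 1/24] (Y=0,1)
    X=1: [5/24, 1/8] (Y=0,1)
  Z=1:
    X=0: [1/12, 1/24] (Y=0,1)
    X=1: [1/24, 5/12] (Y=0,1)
0.1241 bits

Conditional mutual information: I(X;Y|Z) = H(X|Z) + H(Y|Z) - H(X,Y|Z)

H(Z) = 0.9799
H(X,Z) = 1.7179 → H(X|Z) = 0.7381
H(Y,Z) = 1.8217 → H(Y|Z) = 0.8418
H(X,Y,Z) = 2.4356 → H(X,Y|Z) = 1.4558

I(X;Y|Z) = 0.7381 + 0.8418 - 1.4558 = 0.1241 bits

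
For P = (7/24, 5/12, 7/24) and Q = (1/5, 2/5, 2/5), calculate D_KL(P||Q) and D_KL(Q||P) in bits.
D_KL(P||Q) = 0.0504, D_KL(Q||P) = 0.0499

KL divergence is not symmetric: D_KL(P||Q) ≠ D_KL(Q||P) in general.

D_KL(P||Q) = 0.0504 bits
D_KL(Q||P) = 0.0499 bits

No, they are not equal!

This asymmetry is why KL divergence is not a true distance metric.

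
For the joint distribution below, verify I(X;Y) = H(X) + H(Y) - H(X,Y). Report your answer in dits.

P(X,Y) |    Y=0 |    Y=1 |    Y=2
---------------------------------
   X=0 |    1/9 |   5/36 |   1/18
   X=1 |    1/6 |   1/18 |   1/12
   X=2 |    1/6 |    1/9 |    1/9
I(X;Y) = 0.0126 dits

Mutual information has multiple equivalent forms:
- I(X;Y) = H(X) - H(X|Y)
- I(X;Y) = H(Y) - H(Y|X)
- I(X;Y) = H(X) + H(Y) - H(X,Y)

Computing all quantities:
H(X) = 0.4742, H(Y) = 0.4644, H(X,Y) = 0.9259
H(X|Y) = 0.4616, H(Y|X) = 0.4518

Verification:
H(X) - H(X|Y) = 0.4742 - 0.4616 = 0.0126
H(Y) - H(Y|X) = 0.4644 - 0.4518 = 0.0126
H(X) + H(Y) - H(X,Y) = 0.4742 + 0.4644 - 0.9259 = 0.0126

All forms give I(X;Y) = 0.0126 dits. ✓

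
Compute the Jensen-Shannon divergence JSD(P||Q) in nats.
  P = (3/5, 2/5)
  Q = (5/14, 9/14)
0.0298 nats

Jensen-Shannon divergence is:
JSD(P||Q) = 0.5 × D_KL(P||M) + 0.5 × D_KL(Q||M)
where M = 0.5 × (P + Q) is the mixture distribution.

M = 0.5 × (3/5, 2/5) + 0.5 × (5/14, 9/14) = (0.478571, 0.521429)

D_KL(P||M) = 0.0296 nats
D_KL(Q||M) = 0.0301 nats

JSD(P||Q) = 0.5 × 0.0296 + 0.5 × 0.0301 = 0.0298 nats

Unlike KL divergence, JSD is symmetric and bounded: 0 ≤ JSD ≤ log(2).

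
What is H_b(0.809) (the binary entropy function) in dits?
0.2118 dits

The binary entropy function is:
H(p) = -p log(p) - (1-p) log(1-p)

H(0.809) = -0.809 × log_10(0.809) - 0.191 × log_10(0.191)
H(0.809) = 0.2118 dits

Note: Binary entropy is maximized at p=0.5 (H=1 bit) and minimized at p=0 or p=1 (H=0).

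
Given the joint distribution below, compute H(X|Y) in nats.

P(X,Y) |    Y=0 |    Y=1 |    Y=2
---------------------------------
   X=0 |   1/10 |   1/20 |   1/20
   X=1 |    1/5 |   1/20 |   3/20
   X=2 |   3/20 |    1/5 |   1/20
0.9752 nats

Using the chain rule: H(X|Y) = H(X,Y) - H(Y)

First, compute H(X,Y) = 2.0423 nats

Marginal P(Y) = (9/20, 3/10, 1/4)
H(Y) = 1.0671 nats

H(X|Y) = H(X,Y) - H(Y) = 2.0423 - 1.0671 = 0.9752 nats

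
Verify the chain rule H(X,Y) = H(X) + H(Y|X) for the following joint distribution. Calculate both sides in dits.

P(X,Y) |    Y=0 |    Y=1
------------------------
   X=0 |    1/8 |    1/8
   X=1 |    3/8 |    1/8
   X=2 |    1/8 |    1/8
H(X,Y) = 0.7242, H(X) = 0.4515, H(Y|X) = 0.2726 (all in dits)

Chain rule: H(X,Y) = H(X) + H(Y|X)

Left side — joint entropy directly:
H(X,Y) = -Σ p(x,y) log p(x,y) = 0.7242 dits

Right side — compute H(Y|X) from the conditional distributions:
P(X) = (1/4, 1/2, 1/4), so H(X) = 0.4515 dits
H(Y|X) = Σ_x P(X=x) · H(Y|X=x):
  P(Y|X=0) = (1/2, 1/2), H(Y|X=0) = 0.3010, weight P(X=0) = 1/4
  P(Y|X=1) = (3/4, 1/4), H(Y|X=1) = 0.2442, weight P(X=1) = 1/2
  P(Y|X=2) = (1/2, 1/2), H(Y|X=2) = 0.3010, weight P(X=2) = 1/4
H(Y|X) = 0.2726 dits

H(X) + H(Y|X) = 0.4515 + 0.2726 = 0.7242 dits

Both sides equal 0.7242 dits. ✓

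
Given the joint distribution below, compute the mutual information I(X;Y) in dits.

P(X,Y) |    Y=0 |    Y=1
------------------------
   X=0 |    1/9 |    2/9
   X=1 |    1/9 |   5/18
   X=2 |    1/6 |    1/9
0.0158 dits

Mutual information: I(X;Y) = H(X) + H(Y) - H(X,Y)

Marginals:
P(X) = (1/3, 7/18, 5/18), H(X) = 0.4731 dits
P(Y) = (7/18, 11/18), H(Y) = 0.2902 dits

Joint entropy: H(X,Y) = 0.7475 dits

I(X;Y) = 0.4731 + 0.2902 - 0.7475 = 0.0158 dits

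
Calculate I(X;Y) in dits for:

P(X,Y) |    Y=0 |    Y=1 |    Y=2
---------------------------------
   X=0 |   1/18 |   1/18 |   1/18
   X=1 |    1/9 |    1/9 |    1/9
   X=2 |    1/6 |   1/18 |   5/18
0.0187 dits

Mutual information: I(X;Y) = H(X) + H(Y) - H(X,Y)

Marginals:
P(X) = (1/6, 1/3, 1/2), H(X) = 0.4392 dits
P(Y) = (1/3, 2/9, 4/9), H(Y) = 0.4607 dits

Joint entropy: H(X,Y) = 0.8813 dits

I(X;Y) = 0.4392 + 0.4607 - 0.8813 = 0.0187 dits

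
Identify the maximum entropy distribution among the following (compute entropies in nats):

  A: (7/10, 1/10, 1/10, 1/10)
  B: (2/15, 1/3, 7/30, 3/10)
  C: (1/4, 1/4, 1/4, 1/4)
C

For a discrete distribution over n outcomes, entropy is maximized by the uniform distribution.

Computing entropies:
H(A) = 0.9404 nats
H(B) = 1.3356 nats
H(C) = 1.3863 nats

The uniform distribution (where all probabilities equal 1/4) achieves the maximum entropy of log_e(4) = 1.3863 nats.

Distribution C has the highest entropy.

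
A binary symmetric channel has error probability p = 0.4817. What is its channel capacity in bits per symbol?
0.0010 bits

For a binary symmetric channel (BSC) with error probability p:
Capacity C = 1 - H(p) bits per symbol

where H(p) = -p log₂(p) - (1-p) log₂(1-p) is the binary entropy function.

H(0.4817) = 0.9990 bits
C = 1 - 0.9990 = 0.0010 bits per symbol

This means we can reliably transmit up to 0.0010 bits of information per channel use.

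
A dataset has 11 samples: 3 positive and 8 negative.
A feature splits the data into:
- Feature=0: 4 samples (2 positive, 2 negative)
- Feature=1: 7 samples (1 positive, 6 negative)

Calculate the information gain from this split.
0.1052 bits

Information Gain = H(Y) - H(Y|Feature)

Before split:
P(positive) = 3/11 = 0.2727
H(Y) = 0.8454 bits

After split:
Feature=0: H = 1.0000 bits (weight = 4/11)
Feature=1: H = 0.5917 bits (weight = 7/11)
H(Y|Feature) = (4/11)×1.0000 + (7/11)×0.5917 = 0.7402 bits

Information Gain = 0.8454 - 0.7402 = 0.1052 bits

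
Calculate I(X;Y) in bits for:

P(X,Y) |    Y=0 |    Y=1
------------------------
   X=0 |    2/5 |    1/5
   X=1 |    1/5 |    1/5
0.0200 bits

Mutual information: I(X;Y) = H(X) + H(Y) - H(X,Y)

Marginals:
P(X) = (3/5, 2/5), H(X) = 0.9710 bits
P(Y) = (3/5, 2/5), H(Y) = 0.9710 bits

Joint entropy: H(X,Y) = 1.9219 bits

I(X;Y) = 0.9710 + 0.9710 - 1.9219 = 0.0200 bits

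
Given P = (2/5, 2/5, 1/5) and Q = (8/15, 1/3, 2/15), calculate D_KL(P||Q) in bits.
0.0562 bits

KL divergence: D_KL(P||Q) = Σ p(x) log(p(x)/q(x))

Computing term by term:
  x=0: 2/5 × log_2[(2/5)/(8/15)] = 2/5 × -0.4150 = -0.1660
  x=1: 2/5 × log_2[(2/5)/(1/3)] = 2/5 × 0.2630 = 0.1052
  x=2: 1/5 × log_2[(1/5)/(2/15)] = 1/5 × 0.5850 = 0.1170

D_KL(P||Q) = 0.0562 bits

Note: KL divergence is always non-negative and equals 0 iff P = Q.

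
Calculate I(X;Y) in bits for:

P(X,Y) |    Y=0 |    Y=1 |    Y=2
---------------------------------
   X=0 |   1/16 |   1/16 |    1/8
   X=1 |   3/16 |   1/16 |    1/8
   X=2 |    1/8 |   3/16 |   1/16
0.1101 bits

Mutual information: I(X;Y) = H(X) + H(Y) - H(X,Y)

Marginals:
P(X) = (1/4, 3/8, 3/8), H(X) = 1.5613 bits
P(Y) = (3/8, 5/16, 5/16), H(Y) = 1.5794 bits

Joint entropy: H(X,Y) = 3.0306 bits

I(X;Y) = 1.5613 + 1.5794 - 3.0306 = 0.1101 bits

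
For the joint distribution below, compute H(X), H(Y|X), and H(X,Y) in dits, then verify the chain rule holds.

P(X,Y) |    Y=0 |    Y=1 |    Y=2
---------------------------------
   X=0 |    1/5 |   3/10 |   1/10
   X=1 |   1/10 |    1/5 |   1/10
H(X,Y) = 0.7365, H(X) = 0.2923, H(Y|X) = 0.4442 (all in dits)

Chain rule: H(X,Y) = H(X) + H(Y|X)

Left side — joint entropy directly:
H(X,Y) = -Σ p(x,y) log p(x,y) = 0.7365 dits

Right side — compute H(Y|X) from the conditional distributions:
P(X) = (3/5, 2/5), so H(X) = 0.2923 dits
H(Y|X) = Σ_x P(X=x) · H(Y|X=x):
  P(Y|X=0) = (1/3, 1/2, 1/6), H(Y|X=0) = 0.4392, weight P(X=0) = 3/5
  P(Y|X=1) = (1/4, 1/2, 1/4), H(Y|X=1) = 0.4515, weight P(X=1) = 2/5
H(Y|X) = 0.4442 dits

H(X) + H(Y|X) = 0.2923 + 0.4442 = 0.7365 dits

Both sides equal 0.7365 dits. ✓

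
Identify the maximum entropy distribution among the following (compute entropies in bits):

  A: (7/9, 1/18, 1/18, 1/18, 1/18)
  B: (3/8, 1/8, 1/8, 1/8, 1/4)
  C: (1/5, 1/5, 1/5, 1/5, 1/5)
C

For a discrete distribution over n outcomes, entropy is maximized by the uniform distribution.

Computing entropies:
H(A) = 1.2086 bits
H(B) = 2.1556 bits
H(C) = 2.3219 bits

The uniform distribution (where all probabilities equal 1/5) achieves the maximum entropy of log_2(5) = 2.3219 bits.

Distribution C has the highest entropy.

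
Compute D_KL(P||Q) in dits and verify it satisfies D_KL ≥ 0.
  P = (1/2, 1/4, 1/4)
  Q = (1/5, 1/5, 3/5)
0.1281 dits

KL divergence satisfies the Gibbs inequality: D_KL(P||Q) ≥ 0 for all distributions P, Q.

D_KL(P||Q) = Σ p(x) log(p(x)/q(x))
Term by term:
  x=0: 1/2 × log_10[(1/2)/(1/5)] = 0.1990
  x=1: 1/4 × log_10[(1/4)/(1/5)] = 0.0242
  x=2: 1/4 × log_10[(1/4)/(3/5)] = -0.0951
D_KL(P||Q) = 0.1281 dits

D_KL(P||Q) = 0.1281 ≥ 0 ✓

This non-negativity is a fundamental property: relative entropy cannot be negative because it measures how different Q is from P.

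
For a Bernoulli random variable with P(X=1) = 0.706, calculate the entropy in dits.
0.2630 dits

The binary entropy function is:
H(p) = -p log(p) - (1-p) log(1-p)

H(0.706) = -0.706 × log_10(0.706) - 0.294 × log_10(0.294)
H(0.706) = 0.2630 dits

Note: Binary entropy is maximized at p=0.5 (H=1 bit) and minimized at p=0 or p=1 (H=0).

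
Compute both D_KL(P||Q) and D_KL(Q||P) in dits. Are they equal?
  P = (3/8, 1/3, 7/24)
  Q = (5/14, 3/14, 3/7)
D_KL(P||Q) = 0.0232, D_KL(Q||P) = 0.0229

KL divergence is not symmetric: D_KL(P||Q) ≠ D_KL(Q||P) in general.

D_KL(P||Q) = 0.0232 dits
D_KL(Q||P) = 0.0229 dits

No, they are not equal!

This asymmetry is why KL divergence is not a true distance metric.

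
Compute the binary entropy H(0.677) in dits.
0.2732 dits

The binary entropy function is:
H(p) = -p log(p) - (1-p) log(1-p)

H(0.677) = -0.677 × log_10(0.677) - 0.323 × log_10(0.323)
H(0.677) = 0.2732 dits

Note: Binary entropy is maximized at p=0.5 (H=1 bit) and minimized at p=0 or p=1 (H=0).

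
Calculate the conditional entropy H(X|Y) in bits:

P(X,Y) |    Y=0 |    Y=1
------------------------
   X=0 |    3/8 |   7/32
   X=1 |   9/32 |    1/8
0.9716 bits

Using the chain rule: H(X|Y) = H(X,Y) - H(Y)

First, compute H(X,Y) = 1.9000 bits

Marginal P(Y) = (21/32, 11/32)
H(Y) = 0.9284 bits

H(X|Y) = H(X,Y) - H(Y) = 1.9000 - 0.9284 = 0.9716 bits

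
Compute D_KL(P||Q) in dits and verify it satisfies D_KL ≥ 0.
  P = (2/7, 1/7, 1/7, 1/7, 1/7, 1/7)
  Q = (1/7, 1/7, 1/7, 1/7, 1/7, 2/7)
0.0430 dits

KL divergence satisfies the Gibbs inequality: D_KL(P||Q) ≥ 0 for all distributions P, Q.

D_KL(P||Q) = Σ p(x) log(p(x)/q(x))
Term by term:
  x=0: 2/7 × log_10[(2/7)/(1/7)] = 0.0860
  x=1: 1/7 × log_10[(1/7)/(1/7)] = 0.0000
  x=2: 1/7 × log_10[(1/7)/(1/7)] = 0.0000
  x=3: 1/7 × log_10[(1/7)/(1/7)] = 0.0000
  x=4: 1/7 × log_10[(1/7)/(1/7)] = 0.0000
  x=5: 1/7 × log_10[(1/7)/(2/7)] = -0.0430
D_KL(P||Q) = 0.0430 dits

D_KL(P||Q) = 0.0430 ≥ 0 ✓

This non-negativity is a fundamental property: relative entropy cannot be negative because it measures how different Q is from P.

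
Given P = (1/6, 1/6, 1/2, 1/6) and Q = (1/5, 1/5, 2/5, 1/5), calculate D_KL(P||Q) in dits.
0.0089 dits

KL divergence: D_KL(P||Q) = Σ p(x) log(p(x)/q(x))

Computing term by term:
  x=0: 1/6 × log_10[(1/6)/(1/5)] = 1/6 × -0.0792 = -0.0132
  x=1: 1/6 × log_10[(1/6)/(1/5)] = 1/6 × -0.0792 = -0.0132
  x=2: 1/2 × log_10[(1/2)/(2/5)] = 1/2 × 0.0969 = 0.0485
  x=3: 1/6 × log_10[(1/6)/(1/5)] = 1/6 × -0.0792 = -0.0132

D_KL(P||Q) = 0.0089 dits

Note: KL divergence is always non-negative and equals 0 iff P = Q.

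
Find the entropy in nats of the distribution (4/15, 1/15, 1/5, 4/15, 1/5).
1.5292 nats

Shannon entropy is H(X) = -Σ p(x) log p(x).

For P = (4/15, 1/15, 1/5, 4/15, 1/5):
H = -4/15 × log_e(4/15) -1/15 × log_e(1/15) -1/5 × log_e(1/5) -4/15 × log_e(4/15) -1/5 × log_e(1/5)
H = 1.5292 nats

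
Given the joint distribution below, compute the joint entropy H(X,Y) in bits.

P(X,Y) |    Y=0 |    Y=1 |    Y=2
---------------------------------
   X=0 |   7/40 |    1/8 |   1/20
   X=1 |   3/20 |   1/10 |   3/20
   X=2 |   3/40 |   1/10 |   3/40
3.0772 bits

Joint entropy is H(X,Y) = -Σ_{x,y} p(x,y) log p(x,y).

Summing over all non-zero entries:
H(X,Y) = -[7/40·log_2(7/40) + 1/8·log_2(1/8) + 1/20·log_2(1/20) + 3/20·log_2(3/20) + 1/10·log_2(1/10) + 3/20·log_2(3/20) + 3/40·log_2(3/40) + 1/10·log_2(1/10) + 3/40·log_2(3/40)]
H(X,Y) = 3.0772 bits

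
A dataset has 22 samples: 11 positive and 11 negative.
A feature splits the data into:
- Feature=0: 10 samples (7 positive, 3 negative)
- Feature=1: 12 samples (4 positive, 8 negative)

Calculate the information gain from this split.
0.0985 bits

Information Gain = H(Y) - H(Y|Feature)

Before split:
P(positive) = 11/22 = 0.5000
H(Y) = 1.0000 bits

After split:
Feature=0: H = 0.8813 bits (weight = 10/22)
Feature=1: H = 0.9183 bits (weight = 12/22)
H(Y|Feature) = (10/22)×0.8813 + (12/22)×0.9183 = 0.9015 bits

Information Gain = 1.0000 - 0.9015 = 0.0985 bits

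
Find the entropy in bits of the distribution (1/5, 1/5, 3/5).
1.3710 bits

Shannon entropy is H(X) = -Σ p(x) log p(x).

For P = (1/5, 1/5, 3/5):
H = -1/5 × log_2(1/5) -1/5 × log_2(1/5) -3/5 × log_2(3/5)
H = 1.3710 bits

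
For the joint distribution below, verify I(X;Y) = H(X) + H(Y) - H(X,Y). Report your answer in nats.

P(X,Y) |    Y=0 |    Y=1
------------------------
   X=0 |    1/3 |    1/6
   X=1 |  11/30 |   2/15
I(X;Y) = 0.0026 nats

Mutual information has multiple equivalent forms:
- I(X;Y) = H(X) - H(X|Y)
- I(X;Y) = H(Y) - H(Y|X)
- I(X;Y) = H(X) + H(Y) - H(X,Y)

Computing all quantities:
H(X) = 0.6931, H(Y) = 0.6109, H(X,Y) = 1.3014
H(X|Y) = 0.6905, H(Y|X) = 0.6082

Verification:
H(X) - H(X|Y) = 0.6931 - 0.6905 = 0.0026
H(Y) - H(Y|X) = 0.6109 - 0.6082 = 0.0026
H(X) + H(Y) - H(X,Y) = 0.6931 + 0.6109 - 1.3014 = 0.0026

All forms give I(X;Y) = 0.0026 nats. ✓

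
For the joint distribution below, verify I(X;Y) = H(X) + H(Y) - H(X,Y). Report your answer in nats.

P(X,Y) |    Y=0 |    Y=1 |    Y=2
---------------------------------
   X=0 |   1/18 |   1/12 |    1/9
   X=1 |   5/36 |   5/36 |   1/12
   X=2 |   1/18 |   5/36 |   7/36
I(X;Y) = 0.0430 nats

Mutual information has multiple equivalent forms:
- I(X;Y) = H(X) - H(X|Y)
- I(X;Y) = H(Y) - H(Y|X)
- I(X;Y) = H(X) + H(Y) - H(X,Y)

Computing all quantities:
H(X) = 1.0817, H(Y) = 1.0817, H(X,Y) = 2.1204
H(X|Y) = 1.0387, H(Y|X) = 1.0387

Verification:
H(X) - H(X|Y) = 1.0817 - 1.0387 = 0.0430
H(Y) - H(Y|X) = 1.0817 - 1.0387 = 0.0430
H(X) + H(Y) - H(X,Y) = 1.0817 + 1.0817 - 2.1204 = 0.0430

All forms give I(X;Y) = 0.0430 nats. ✓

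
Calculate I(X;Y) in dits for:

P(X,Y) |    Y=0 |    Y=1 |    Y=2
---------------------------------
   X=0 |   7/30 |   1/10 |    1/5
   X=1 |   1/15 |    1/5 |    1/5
0.0277 dits

Mutual information: I(X;Y) = H(X) + H(Y) - H(X,Y)

Marginals:
P(X) = (8/15, 7/15), H(X) = 0.3001 dits
P(Y) = (3/10, 3/10, 2/5), H(Y) = 0.4729 dits

Joint entropy: H(X,Y) = 0.7453 dits

I(X;Y) = 0.3001 + 0.4729 - 0.7453 = 0.0277 dits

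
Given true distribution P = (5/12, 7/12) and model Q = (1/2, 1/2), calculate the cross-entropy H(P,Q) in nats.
0.6931 nats

Cross-entropy: H(P,Q) = -Σ p(x) log q(x)

Alternatively: H(P,Q) = H(P) + D_KL(P||Q)
H(P) = 0.6792 nats
D_KL(P||Q) = 0.0140 nats

H(P,Q) = 0.6792 + 0.0140 = 0.6931 nats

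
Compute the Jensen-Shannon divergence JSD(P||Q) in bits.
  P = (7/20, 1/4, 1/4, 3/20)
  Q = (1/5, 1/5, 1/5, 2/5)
0.0615 bits

Jensen-Shannon divergence is:
JSD(P||Q) = 0.5 × D_KL(P||M) + 0.5 × D_KL(Q||M)
where M = 0.5 × (P + Q) is the mixture distribution.

M = 0.5 × (7/20, 1/4, 1/4, 3/20) + 0.5 × (1/5, 1/5, 1/5, 2/5) = (11/40, 9/40, 9/40, 11/40)

D_KL(P||M) = 0.0666 bits
D_KL(Q||M) = 0.0564 bits

JSD(P||Q) = 0.5 × 0.0666 + 0.5 × 0.0564 = 0.0615 bits

Unlike KL divergence, JSD is symmetric and bounded: 0 ≤ JSD ≤ log(2).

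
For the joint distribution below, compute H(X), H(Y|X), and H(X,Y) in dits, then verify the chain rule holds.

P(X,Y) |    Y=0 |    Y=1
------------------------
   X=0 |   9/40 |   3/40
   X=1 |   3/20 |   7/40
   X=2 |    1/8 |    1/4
H(X,Y) = 0.7496, H(X) = 0.4752, H(Y|X) = 0.2743 (all in dits)

Chain rule: H(X,Y) = H(X) + H(Y|X)

Left side — joint entropy directly:
H(X,Y) = -Σ p(x,y) log p(x,y) = 0.7496 dits

Right side — compute H(Y|X) from the conditional distributions:
P(X) = (3/10, 13/40, 3/8), so H(X) = 0.4752 dits
H(Y|X) = Σ_x P(X=x) · H(Y|X=x):
  P(Y|X=0) = (3/4, 1/4), H(Y|X=0) = 0.2442, weight P(X=0) = 3/10
  P(Y|X=1) = (6/13, 7/13), H(Y|X=1) = 0.2997, weight P(X=1) = 13/40
  P(Y|X=2) = (1/3, 2/3), H(Y|X=2) = 0.2764, weight P(X=2) = 3/8
H(Y|X) = 0.2743 dits

H(X) + H(Y|X) = 0.4752 + 0.2743 = 0.7496 dits

Both sides equal 0.7496 dits. ✓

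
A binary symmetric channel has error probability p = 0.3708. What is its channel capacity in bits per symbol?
0.0487 bits

For a binary symmetric channel (BSC) with error probability p:
Capacity C = 1 - H(p) bits per symbol

where H(p) = -p log₂(p) - (1-p) log₂(1-p) is the binary entropy function.

H(0.3708) = 0.9513 bits
C = 1 - 0.9513 = 0.0487 bits per symbol

This means we can reliably transmit up to 0.0487 bits of information per channel use.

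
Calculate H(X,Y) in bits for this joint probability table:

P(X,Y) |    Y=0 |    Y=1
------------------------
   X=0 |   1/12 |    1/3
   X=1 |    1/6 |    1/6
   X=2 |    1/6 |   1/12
2.4183 bits

Joint entropy is H(X,Y) = -Σ_{x,y} p(x,y) log p(x,y).

Summing over all non-zero entries:
H(X,Y) = -[1/12·log_2(1/12) + 1/3·log_2(1/3) + 1/6·log_2(1/6) + 1/6·log_2(1/6) + 1/6·log_2(1/6) + 1/12·log_2(1/12)]
H(X,Y) = 2.4183 bits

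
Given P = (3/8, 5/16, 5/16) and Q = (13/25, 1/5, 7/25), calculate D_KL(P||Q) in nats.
0.0512 nats

KL divergence: D_KL(P||Q) = Σ p(x) log(p(x)/q(x))

Computing term by term:
  x=0: 3/8 × log_e[(3/8)/(13/25)] = 3/8 × -0.3269 = -0.1226
  x=1: 5/16 × log_e[(5/16)/(1/5)] = 5/16 × 0.4463 = 0.1395
  x=2: 5/16 × log_e[(5/16)/(7/25)] = 5/16 × 0.1098 = 0.0343

D_KL(P||Q) = 0.0512 nats

Note: KL divergence is always non-negative and equals 0 iff P = Q.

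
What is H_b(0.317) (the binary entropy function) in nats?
0.6246 nats

The binary entropy function is:
H(p) = -p log(p) - (1-p) log(1-p)

H(0.317) = -0.317 × log_e(0.317) - 0.683 × log_e(0.683)
H(0.317) = 0.6246 nats

Note: Binary entropy is maximized at p=0.5 (H=1 bit) and minimized at p=0 or p=1 (H=0).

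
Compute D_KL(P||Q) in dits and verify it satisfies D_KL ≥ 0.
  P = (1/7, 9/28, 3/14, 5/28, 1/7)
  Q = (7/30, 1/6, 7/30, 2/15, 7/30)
0.0455 dits

KL divergence satisfies the Gibbs inequality: D_KL(P||Q) ≥ 0 for all distributions P, Q.

D_KL(P||Q) = Σ p(x) log(p(x)/q(x))
Term by term:
  x=0: 1/7 × log_10[(1/7)/(7/30)] = -0.0304
  x=1: 9/28 × log_10[(9/28)/(1/6)] = 0.0917
  x=2: 3/14 × log_10[(3/14)/(7/30)] = -0.0079
  x=3: 5/28 × log_10[(5/28)/(2/15)] = 0.0227
  x=4: 1/7 × log_10[(1/7)/(7/30)] = -0.0304
D_KL(P||Q) = 0.0455 dits

D_KL(P||Q) = 0.0455 ≥ 0 ✓

This non-negativity is a fundamental property: relative entropy cannot be negative because it measures how different Q is from P.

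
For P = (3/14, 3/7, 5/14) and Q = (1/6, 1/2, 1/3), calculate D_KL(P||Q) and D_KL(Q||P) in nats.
D_KL(P||Q) = 0.0124, D_KL(Q||P) = 0.0122

KL divergence is not symmetric: D_KL(P||Q) ≠ D_KL(Q||P) in general.

D_KL(P||Q) = 0.0124 nats
D_KL(Q||P) = 0.0122 nats

No, they are not equal!

This asymmetry is why KL divergence is not a true distance metric.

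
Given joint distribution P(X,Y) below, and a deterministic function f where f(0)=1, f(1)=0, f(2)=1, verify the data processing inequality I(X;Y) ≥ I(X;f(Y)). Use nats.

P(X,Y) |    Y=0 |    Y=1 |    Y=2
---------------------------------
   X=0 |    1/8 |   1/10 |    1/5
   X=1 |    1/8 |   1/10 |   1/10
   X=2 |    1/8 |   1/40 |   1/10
I(X;Y) = 0.0305, I(X;f(Y)) = 0.0194, inequality holds: 0.0305 ≥ 0.0194

Data Processing Inequality: For any Markov chain X → Y → Z, we have I(X;Y) ≥ I(X;Z).

Here Z = f(Y) is a deterministic function of Y, forming X → Y → Z.

Original I(X;Y) = 0.0305 nats

After applying f:
P(X,Z) where Z=f(Y):
- P(X,Z=0) = P(X,Y=1)
- P(X,Z=1) = P(X,Y=0) + P(X,Y=2)

I(X;Z) = I(X;f(Y)) = 0.0194 nats

Verification: 0.0305 ≥ 0.0194 ✓

Information cannot be created by processing; the function f can only lose information about X.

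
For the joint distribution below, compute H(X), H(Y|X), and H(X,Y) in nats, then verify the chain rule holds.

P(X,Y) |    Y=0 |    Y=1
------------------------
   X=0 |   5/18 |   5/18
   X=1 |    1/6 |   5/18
H(X,Y) = 1.3661, H(X) = 0.6870, H(Y|X) = 0.6791 (all in nats)

Chain rule: H(X,Y) = H(X) + H(Y|X)

Left side — joint entropy directly:
H(X,Y) = -Σ p(x,y) log p(x,y) = 1.3661 nats

Right side — compute H(Y|X) from the conditional distributions:
P(X) = (5/9, 4/9), so H(X) = 0.6870 nats
H(Y|X) = Σ_x P(X=x) · H(Y|X=x):
  P(Y|X=0) = (1/2, 1/2), H(Y|X=0) = 0.6931, weight P(X=0) = 5/9
  P(Y|X=1) = (3/8, 5/8), H(Y|X=1) = 0.6616, weight P(X=1) = 4/9
H(Y|X) = 0.6791 nats

H(X) + H(Y|X) = 0.6870 + 0.6791 = 1.3661 nats

Both sides equal 1.3661 nats. ✓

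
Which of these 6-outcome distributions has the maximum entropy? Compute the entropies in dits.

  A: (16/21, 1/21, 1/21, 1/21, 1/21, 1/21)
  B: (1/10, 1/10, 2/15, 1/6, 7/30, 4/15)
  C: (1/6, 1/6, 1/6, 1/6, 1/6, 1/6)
C

For a discrete distribution over n outcomes, entropy is maximized by the uniform distribution.

Computing entropies:
H(A) = 0.4048 dits
H(B) = 0.7469 dits
H(C) = 0.7782 dits

The uniform distribution (where all probabilities equal 1/6) achieves the maximum entropy of log_10(6) = 0.7782 dits.

Distribution C has the highest entropy.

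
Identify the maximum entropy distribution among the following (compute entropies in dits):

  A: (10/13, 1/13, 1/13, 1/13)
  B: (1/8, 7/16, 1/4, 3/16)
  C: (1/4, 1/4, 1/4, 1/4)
C

For a discrete distribution over n outcomes, entropy is maximized by the uniform distribution.

Computing entropies:
H(A) = 0.3447 dits
H(B) = 0.5568 dits
H(C) = 0.6021 dits

The uniform distribution (where all probabilities equal 1/4) achieves the maximum entropy of log_10(4) = 0.6021 dits.

Distribution C has the highest entropy.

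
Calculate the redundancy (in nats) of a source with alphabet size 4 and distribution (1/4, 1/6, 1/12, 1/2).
0.1874 nats

Redundancy measures how far a source is from maximum entropy:
R = H_max - H(X)

Maximum entropy for 4 symbols: H_max = log_e(4) = 1.3863 nats
Actual entropy: H(X) = 1.1988 nats
Redundancy: R = 1.3863 - 1.1988 = 0.1874 nats

This redundancy represents potential for compression: the source could be compressed by 0.1874 nats per symbol.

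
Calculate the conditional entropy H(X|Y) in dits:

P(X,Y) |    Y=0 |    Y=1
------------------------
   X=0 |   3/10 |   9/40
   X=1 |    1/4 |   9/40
0.3000 dits

Using the chain rule: H(X|Y) = H(X,Y) - H(Y)

First, compute H(X,Y) = 0.5989 dits

Marginal P(Y) = (11/20, 9/20)
H(Y) = 0.2989 dits

H(X|Y) = H(X,Y) - H(Y) = 0.5989 - 0.2989 = 0.3000 dits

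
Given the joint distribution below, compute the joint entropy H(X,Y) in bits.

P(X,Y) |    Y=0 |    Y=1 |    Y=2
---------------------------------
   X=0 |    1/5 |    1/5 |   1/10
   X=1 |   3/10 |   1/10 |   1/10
2.4464 bits

Joint entropy is H(X,Y) = -Σ_{x,y} p(x,y) log p(x,y).

Summing over all non-zero entries:
H(X,Y) = -[1/5·log_2(1/5) + 1/5·log_2(1/5) + 1/10·log_2(1/10) + 3/10·log_2(3/10) + 1/10·log_2(1/10) + 1/10·log_2(1/10)]
H(X,Y) = 2.4464 bits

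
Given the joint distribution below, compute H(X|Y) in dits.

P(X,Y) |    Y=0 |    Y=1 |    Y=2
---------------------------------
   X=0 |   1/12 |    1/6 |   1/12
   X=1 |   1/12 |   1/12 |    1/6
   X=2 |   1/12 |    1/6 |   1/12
0.4607 dits

Using the chain rule: H(X|Y) = H(X,Y) - H(Y)

First, compute H(X,Y) = 0.9287 dits

Marginal P(Y) = (1/4, 5/12, 1/3)
H(Y) = 0.4680 dits

H(X|Y) = H(X,Y) - H(Y) = 0.9287 - 0.4680 = 0.4607 dits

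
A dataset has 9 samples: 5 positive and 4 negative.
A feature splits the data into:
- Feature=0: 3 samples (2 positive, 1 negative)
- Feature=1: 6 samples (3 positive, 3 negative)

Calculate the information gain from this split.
0.0183 bits

Information Gain = H(Y) - H(Y|Feature)

Before split:
P(positive) = 5/9 = 0.5556
H(Y) = 0.9911 bits

After split:
Feature=0: H = 0.9183 bits (weight = 3/9)
Feature=1: H = 1.0000 bits (weight = 6/9)
H(Y|Feature) = (3/9)×0.9183 + (6/9)×1.0000 = 0.9728 bits

Information Gain = 0.9911 - 0.9728 = 0.0183 bits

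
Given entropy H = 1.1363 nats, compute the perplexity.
3.1152

Perplexity is e^H (or exp(H) for natural log).

H = 1.1363 nats
Perplexity = e^1.1363 = 3.1152

Interpretation: The model's uncertainty is equivalent to choosing uniformly among 3.1 options.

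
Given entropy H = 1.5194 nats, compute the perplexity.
4.5695

Perplexity is e^H (or exp(H) for natural log).

H = 1.5194 nats
Perplexity = e^1.5194 = 4.5695

Interpretation: The model's uncertainty is equivalent to choosing uniformly among 4.6 options.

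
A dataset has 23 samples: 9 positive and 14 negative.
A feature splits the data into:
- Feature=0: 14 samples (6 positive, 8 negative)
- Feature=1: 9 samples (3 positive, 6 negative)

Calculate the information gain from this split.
0.0066 bits

Information Gain = H(Y) - H(Y|Feature)

Before split:
P(positive) = 9/23 = 0.3913
H(Y) = 0.9656 bits

After split:
Feature=0: H = 0.9852 bits (weight = 14/23)
Feature=1: H = 0.9183 bits (weight = 9/23)
H(Y|Feature) = (14/23)×0.9852 + (9/23)×0.9183 = 0.9590 bits

Information Gain = 0.9656 - 0.9590 = 0.0066 bits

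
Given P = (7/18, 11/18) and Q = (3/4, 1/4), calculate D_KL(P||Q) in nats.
0.2908 nats

KL divergence: D_KL(P||Q) = Σ p(x) log(p(x)/q(x))

Computing term by term:
  x=0: 7/18 × log_e[(7/18)/(3/4)] = 7/18 × -0.6568 = -0.2554
  x=1: 11/18 × log_e[(11/18)/(1/4)] = 11/18 × 0.8938 = 0.5462

D_KL(P||Q) = 0.2908 nats

Note: KL divergence is always non-negative and equals 0 iff P = Q.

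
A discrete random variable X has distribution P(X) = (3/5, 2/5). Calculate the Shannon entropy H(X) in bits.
0.9710 bits

Shannon entropy is H(X) = -Σ p(x) log p(x).

For P = (3/5, 2/5):
H = -3/5 × log_2(3/5) -2/5 × log_2(2/5)
H = 0.9710 bits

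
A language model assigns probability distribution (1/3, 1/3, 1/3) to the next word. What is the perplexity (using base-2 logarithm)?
3.0000

Perplexity is 2^H (or exp(H) for natural log).

First, H = -Σ p log p = 1.5850 bits
Perplexity = 2^1.5850 = 3.0000

Interpretation: The model's uncertainty is equivalent to choosing uniformly among 3.0 options.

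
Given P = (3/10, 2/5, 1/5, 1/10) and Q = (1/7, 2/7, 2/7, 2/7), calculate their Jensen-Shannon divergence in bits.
0.0666 bits

Jensen-Shannon divergence is:
JSD(P||Q) = 0.5 × D_KL(P||M) + 0.5 × D_KL(Q||M)
where M = 0.5 × (P + Q) is the mixture distribution.

M = 0.5 × (3/10, 2/5, 1/5, 1/10) + 0.5 × (1/7, 2/7, 2/7, 2/7) = (0.221429, 12/35, 0.242857, 0.192857)

D_KL(P||M) = 0.0696 bits
D_KL(Q||M) = 0.0635 bits

JSD(P||Q) = 0.5 × 0.0696 + 0.5 × 0.0635 = 0.0666 bits

Unlike KL divergence, JSD is symmetric and bounded: 0 ≤ JSD ≤ log(2).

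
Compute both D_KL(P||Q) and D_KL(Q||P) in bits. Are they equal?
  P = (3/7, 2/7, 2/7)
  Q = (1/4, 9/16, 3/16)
D_KL(P||Q) = 0.2277, D_KL(Q||P) = 0.2414

KL divergence is not symmetric: D_KL(P||Q) ≠ D_KL(Q||P) in general.

D_KL(P||Q) = 0.2277 bits
D_KL(Q||P) = 0.2414 bits

No, they are not equal!

This asymmetry is why KL divergence is not a true distance metric.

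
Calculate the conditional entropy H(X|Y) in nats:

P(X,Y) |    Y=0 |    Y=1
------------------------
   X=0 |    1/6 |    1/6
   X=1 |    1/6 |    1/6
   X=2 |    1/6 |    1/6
1.0986 nats

Using the chain rule: H(X|Y) = H(X,Y) - H(Y)

First, compute H(X,Y) = 1.7918 nats

Marginal P(Y) = (1/2, 1/2)
H(Y) = 0.6931 nats

H(X|Y) = H(X,Y) - H(Y) = 1.7918 - 0.6931 = 1.0986 nats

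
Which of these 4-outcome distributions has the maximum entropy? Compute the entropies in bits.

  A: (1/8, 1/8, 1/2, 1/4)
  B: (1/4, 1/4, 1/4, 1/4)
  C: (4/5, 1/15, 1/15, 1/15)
B

For a discrete distribution over n outcomes, entropy is maximized by the uniform distribution.

Computing entropies:
H(A) = 1.7500 bits
H(B) = 2.0000 bits
H(C) = 1.0389 bits

The uniform distribution (where all probabilities equal 1/4) achieves the maximum entropy of log_2(4) = 2.0000 bits.

Distribution B has the highest entropy.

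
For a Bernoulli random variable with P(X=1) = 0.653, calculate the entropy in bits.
0.9314 bits

The binary entropy function is:
H(p) = -p log(p) - (1-p) log(1-p)

H(0.653) = -0.653 × log_2(0.653) - 0.347 × log_2(0.347)
H(0.653) = 0.9314 bits

Note: Binary entropy is maximized at p=0.5 (H=1 bit) and minimized at p=0 or p=1 (H=0).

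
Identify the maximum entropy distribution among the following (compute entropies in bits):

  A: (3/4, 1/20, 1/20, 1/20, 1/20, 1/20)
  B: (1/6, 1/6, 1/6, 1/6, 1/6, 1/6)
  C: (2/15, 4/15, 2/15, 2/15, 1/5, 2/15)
B

For a discrete distribution over n outcomes, entropy is maximized by the uniform distribution.

Computing entropies:
H(A) = 1.3918 bits
H(B) = 2.5850 bits
H(C) = 2.5232 bits

The uniform distribution (where all probabilities equal 1/6) achieves the maximum entropy of log_2(6) = 2.5850 bits.

Distribution B has the highest entropy.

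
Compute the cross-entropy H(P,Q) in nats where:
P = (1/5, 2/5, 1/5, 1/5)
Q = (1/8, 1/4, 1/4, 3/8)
1.4438 nats

Cross-entropy: H(P,Q) = -Σ p(x) log q(x)

Alternatively: H(P,Q) = H(P) + D_KL(P||Q)
H(P) = 1.3322 nats
D_KL(P||Q) = 0.1117 nats

H(P,Q) = 1.3322 + 0.1117 = 1.4438 nats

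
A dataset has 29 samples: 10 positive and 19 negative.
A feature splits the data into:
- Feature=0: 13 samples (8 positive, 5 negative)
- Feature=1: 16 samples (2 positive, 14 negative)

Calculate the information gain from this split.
0.1986 bits

Information Gain = H(Y) - H(Y|Feature)

Before split:
P(positive) = 10/29 = 0.3448
H(Y) = 0.9294 bits

After split:
Feature=0: H = 0.9612 bits (weight = 13/29)
Feature=1: H = 0.5436 bits (weight = 16/29)
H(Y|Feature) = (13/29)×0.9612 + (16/29)×0.5436 = 0.7308 bits

Information Gain = 0.9294 - 0.7308 = 0.1986 bits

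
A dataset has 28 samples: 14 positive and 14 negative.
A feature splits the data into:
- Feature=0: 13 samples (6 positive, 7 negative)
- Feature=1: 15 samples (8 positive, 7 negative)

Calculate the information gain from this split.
0.0037 bits

Information Gain = H(Y) - H(Y|Feature)

Before split:
P(positive) = 14/28 = 0.5000
H(Y) = 1.0000 bits

After split:
Feature=0: H = 0.9957 bits (weight = 13/28)
Feature=1: H = 0.9968 bits (weight = 15/28)
H(Y|Feature) = (13/28)×0.9957 + (15/28)×0.9968 = 0.9963 bits

Information Gain = 1.0000 - 0.9963 = 0.0037 bits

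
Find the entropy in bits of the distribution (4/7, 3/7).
0.9852 bits

Shannon entropy is H(X) = -Σ p(x) log p(x).

For P = (4/7, 3/7):
H = -4/7 × log_2(4/7) -3/7 × log_2(3/7)
H = 0.9852 bits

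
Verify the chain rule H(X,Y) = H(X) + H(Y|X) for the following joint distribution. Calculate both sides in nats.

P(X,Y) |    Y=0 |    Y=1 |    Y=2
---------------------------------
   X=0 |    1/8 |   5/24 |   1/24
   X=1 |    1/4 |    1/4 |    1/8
H(X,Y) = 1.6722, H(X) = 0.6616, H(Y|X) = 1.0107 (all in nats)

Chain rule: H(X,Y) = H(X) + H(Y|X)

Left side — joint entropy directly:
H(X,Y) = -Σ p(x,y) log p(x,y) = 1.6722 nats

Right side — compute H(Y|X) from the conditional distributions:
P(X) = (3/8, 5/8), so H(X) = 0.6616 nats
H(Y|X) = Σ_x P(X=x) · H(Y|X=x):
  P(Y|X=0) = (1/3, 5/9, 1/9), H(Y|X=0) = 0.9369, weight P(X=0) = 3/8
  P(Y|X=1) = (2/5, 2/5, 1/5), H(Y|X=1) = 1.0549, weight P(X=1) = 5/8
H(Y|X) = 1.0107 nats

H(X) + H(Y|X) = 0.6616 + 1.0107 = 1.6722 nats

Both sides equal 1.6722 nats. ✓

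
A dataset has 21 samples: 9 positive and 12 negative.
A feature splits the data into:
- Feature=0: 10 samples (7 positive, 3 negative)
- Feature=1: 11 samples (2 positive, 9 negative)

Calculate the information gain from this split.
0.2073 bits

Information Gain = H(Y) - H(Y|Feature)

Before split:
P(positive) = 9/21 = 0.4286
H(Y) = 0.9852 bits

After split:
Feature=0: H = 0.8813 bits (weight = 10/21)
Feature=1: H = 0.6840 bits (weight = 11/21)
H(Y|Feature) = (10/21)×0.8813 + (11/21)×0.6840 = 0.7780 bits

Information Gain = 0.9852 - 0.7780 = 0.2073 bits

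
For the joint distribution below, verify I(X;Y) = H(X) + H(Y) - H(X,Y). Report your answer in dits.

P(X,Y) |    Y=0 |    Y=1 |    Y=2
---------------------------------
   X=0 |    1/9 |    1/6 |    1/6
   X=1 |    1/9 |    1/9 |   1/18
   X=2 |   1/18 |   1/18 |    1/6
I(X;Y) = 0.0223 dits

Mutual information has multiple equivalent forms:
- I(X;Y) = H(X) - H(X|Y)
- I(X;Y) = H(Y) - H(Y|X)
- I(X;Y) = H(X) + H(Y) - H(X,Y)

Computing all quantities:
H(X) = 0.4656, H(Y) = 0.4731, H(X,Y) = 0.9164
H(X|Y) = 0.4433, H(Y|X) = 0.4508

Verification:
H(X) - H(X|Y) = 0.4656 - 0.4433 = 0.0223
H(Y) - H(Y|X) = 0.4731 - 0.4508 = 0.0223
H(X) + H(Y) - H(X,Y) = 0.4656 + 0.4731 - 0.9164 = 0.0223

All forms give I(X;Y) = 0.0223 dits. ✓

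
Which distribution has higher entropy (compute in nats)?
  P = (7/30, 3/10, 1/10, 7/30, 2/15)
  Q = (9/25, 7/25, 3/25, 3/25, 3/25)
P

Computing entropies in nats:
H(P) = 1.5392
H(Q) = 1.4875

Distribution P has higher entropy.

Intuition: The distribution closer to uniform (more spread out) has higher entropy.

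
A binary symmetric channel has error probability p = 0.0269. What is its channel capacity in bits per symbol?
0.8214 bits

For a binary symmetric channel (BSC) with error probability p:
Capacity C = 1 - H(p) bits per symbol

where H(p) = -p log₂(p) - (1-p) log₂(1-p) is the binary entropy function.

H(0.0269) = 0.1786 bits
C = 1 - 0.1786 = 0.8214 bits per symbol

This means we can reliably transmit up to 0.8214 bits of information per channel use.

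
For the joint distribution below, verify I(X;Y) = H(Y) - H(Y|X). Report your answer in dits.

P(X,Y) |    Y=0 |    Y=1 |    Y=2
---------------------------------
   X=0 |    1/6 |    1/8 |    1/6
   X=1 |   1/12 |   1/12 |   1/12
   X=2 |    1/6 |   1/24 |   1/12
I(X;Y) = 0.0107 dits

Mutual information has multiple equivalent forms:
- I(X;Y) = H(X) - H(X|Y)
- I(X;Y) = H(Y) - H(Y|X)
- I(X;Y) = H(X) + H(Y) - H(X,Y)

Computing all quantities:
H(X) = 0.4619, H(Y) = 0.4680, H(X,Y) = 0.9192
H(X|Y) = 0.4512, H(Y|X) = 0.4573

Verification:
H(X) - H(X|Y) = 0.4619 - 0.4512 = 0.0107
H(Y) - H(Y|X) = 0.4680 - 0.4573 = 0.0107
H(X) + H(Y) - H(X,Y) = 0.4619 + 0.4680 - 0.9192 = 0.0107

All forms give I(X;Y) = 0.0107 dits. ✓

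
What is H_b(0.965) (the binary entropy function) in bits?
0.2189 bits

The binary entropy function is:
H(p) = -p log(p) - (1-p) log(1-p)

H(0.965) = -0.965 × log_2(0.965) - 0.035 × log_2(0.035)
H(0.965) = 0.2189 bits

Note: Binary entropy is maximized at p=0.5 (H=1 bit) and minimized at p=0 or p=1 (H=0).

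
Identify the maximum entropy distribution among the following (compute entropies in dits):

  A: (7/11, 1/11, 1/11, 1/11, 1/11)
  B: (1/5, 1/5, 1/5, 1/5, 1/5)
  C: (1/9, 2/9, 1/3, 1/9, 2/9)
B

For a discrete distribution over n outcomes, entropy is maximized by the uniform distribution.

Computing entropies:
H(A) = 0.5036 dits
H(B) = 0.6990 dits
H(C) = 0.6614 dits

The uniform distribution (where all probabilities equal 1/5) achieves the maximum entropy of log_10(5) = 0.6990 dits.

Distribution B has the highest entropy.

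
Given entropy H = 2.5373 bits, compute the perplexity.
5.8050

Perplexity is 2^H (or exp(H) for natural log).

H = 2.5373 bits
Perplexity = 2^2.5373 = 5.8050

Interpretation: The model's uncertainty is equivalent to choosing uniformly among 5.8 options.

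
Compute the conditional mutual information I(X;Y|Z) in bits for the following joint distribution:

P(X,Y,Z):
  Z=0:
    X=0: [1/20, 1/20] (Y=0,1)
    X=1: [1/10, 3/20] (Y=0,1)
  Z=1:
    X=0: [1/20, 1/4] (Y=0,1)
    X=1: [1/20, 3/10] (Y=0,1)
0.0026 bits

Conditional mutual information: I(X;Y|Z) = H(X|Z) + H(Y|Z) - H(X,Y|Z)

H(Z) = 0.9341
H(X,Z) = 1.8834 → H(X|Z) = 0.9493
H(Y,Z) = 1.6815 → H(Y|Z) = 0.7474
H(X,Y,Z) = 2.6282 → H(X,Y|Z) = 1.6941

I(X;Y|Z) = 0.9493 + 0.7474 - 1.6941 = 0.0026 bits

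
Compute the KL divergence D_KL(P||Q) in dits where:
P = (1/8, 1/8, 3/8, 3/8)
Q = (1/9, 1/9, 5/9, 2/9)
0.0340 dits

KL divergence: D_KL(P||Q) = Σ p(x) log(p(x)/q(x))

Computing term by term:
  x=0: 1/8 × log_10[(1/8)/(1/9)] = 1/8 × 0.0512 = 0.0064
  x=1: 1/8 × log_10[(1/8)/(1/9)] = 1/8 × 0.0512 = 0.0064
  x=2: 3/8 × log_10[(3/8)/(5/9)] = 3/8 × -0.1707 = -0.0640
  x=3: 3/8 × log_10[(3/8)/(2/9)] = 3/8 × 0.2272 = 0.0852

D_KL(P||Q) = 0.0340 dits

Note: KL divergence is always non-negative and equals 0 iff P = Q.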